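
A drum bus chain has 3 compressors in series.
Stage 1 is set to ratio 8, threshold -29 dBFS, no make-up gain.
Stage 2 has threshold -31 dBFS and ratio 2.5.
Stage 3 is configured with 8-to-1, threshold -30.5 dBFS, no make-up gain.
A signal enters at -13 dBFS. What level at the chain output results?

-30.3625 dBFS

Stage 1: 16 dB above -29 dBFS, reduced 8:1 to 2 dB above → -27 dBFS.
Stage 2: 4 dB above -31 dBFS, reduced 2.5:1 to 1.6 dB above → -29.4 dBFS.
Stage 3: overshoot 1.1 dB → 1.1/8 = 0.1375 dB → -30.3625 dBFS.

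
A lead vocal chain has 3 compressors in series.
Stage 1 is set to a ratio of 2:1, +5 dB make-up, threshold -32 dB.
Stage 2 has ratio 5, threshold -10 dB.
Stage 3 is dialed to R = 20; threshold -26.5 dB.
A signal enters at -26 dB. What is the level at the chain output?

-26.375 dB

Stage 1: -26 dB is 6 dB over -32 dB; at 2:1 that becomes 3 dB over, giving -29 dB; +5 dB make-up → -24 dB.
Stage 2: -24 dB ≤ -10 dB, so stage 2 doesn't engage; output -24 dB.
Stage 3: overshoot 2.5 dB → 2.5/20 = 0.125 dB → -26.375 dB.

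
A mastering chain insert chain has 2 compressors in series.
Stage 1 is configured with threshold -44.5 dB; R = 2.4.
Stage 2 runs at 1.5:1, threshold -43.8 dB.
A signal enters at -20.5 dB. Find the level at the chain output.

Stage 1: 24 dB above -44.5 dB, reduced 2.4:1 to 10 dB above → -34.5 dB.
Stage 2: 9.3 dB above -43.8 dB, reduced 1.5:1 to 6.2 dB above → -37.6 dB.

-37.6 dB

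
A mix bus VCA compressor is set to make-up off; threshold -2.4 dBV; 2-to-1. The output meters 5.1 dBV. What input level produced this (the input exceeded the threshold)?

Post-compression overshoot = 5.1 − (-2.4) = 7.5 dB.
Undo the ratio: input overshoot = 7.5 × 2 = 15 dB, giving input = 12.6 dBV.

12.6 dBV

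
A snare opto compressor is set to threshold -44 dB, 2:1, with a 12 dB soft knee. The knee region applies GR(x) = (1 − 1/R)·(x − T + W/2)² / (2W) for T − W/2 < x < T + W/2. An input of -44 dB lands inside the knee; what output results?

-44.75 dB

x − T + W/2 = -44 − (-44) + 6 = 6.
GR = (1 − 1/2) × 6² / 24 = 0.5 × 36 / 24 = 0.75 dB.
Output = -44 − 0.75 = -44.75 dB.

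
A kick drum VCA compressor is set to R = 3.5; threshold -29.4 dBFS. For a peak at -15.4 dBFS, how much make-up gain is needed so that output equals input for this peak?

10 dB

Without make-up, output = threshold + overshoot/3.5 = -29.4 + 4 = -25.4 dBFS.
Gap to target: 10 dB.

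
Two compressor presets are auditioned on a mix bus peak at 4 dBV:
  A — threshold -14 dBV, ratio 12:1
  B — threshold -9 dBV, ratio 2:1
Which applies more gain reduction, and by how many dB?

A: GR = 18 − 18/12 = 16.5 dB.
B: GR = 13 − 13/2 = 6.5 dB.
A reduces 10 dB more.

A, by 10 dB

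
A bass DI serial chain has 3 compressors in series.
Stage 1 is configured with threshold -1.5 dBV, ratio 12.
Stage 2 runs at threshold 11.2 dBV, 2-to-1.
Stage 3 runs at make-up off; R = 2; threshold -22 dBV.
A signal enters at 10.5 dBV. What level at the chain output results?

-11.25 dBV

Stage 1: 10.5 dBV is 12 dB over -1.5 dBV; at 12:1 that becomes 1 dB over, giving -0.5 dBV.
Stage 2: below threshold (-0.5 ≤ 11.2); passes unchanged; output -0.5 dBV.
Stage 3: 21.5 dB above -22 dBV, reduced 2:1 to 10.75 dB above → -11.25 dBV.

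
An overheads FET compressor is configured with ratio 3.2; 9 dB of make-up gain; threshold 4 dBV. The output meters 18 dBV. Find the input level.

20 dBV

Stripping the +9 dB make-up gives 9 dBV at the gain stage.
Post-compression overshoot = 9 − 4 = 5 dB.
Input overshoot = R × output overshoot = 16 dB → input = 4 + 16 = 20 dBV.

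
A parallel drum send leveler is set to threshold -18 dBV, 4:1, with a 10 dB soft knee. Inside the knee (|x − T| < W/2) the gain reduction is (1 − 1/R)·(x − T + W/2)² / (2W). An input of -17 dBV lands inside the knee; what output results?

x − T + W/2 = -17 − (-18) + 5 = 6.
GR = (1 − 1/4) × 6² / 20 = 0.75 × 36 / 20 = 1.35 dB.
Output = -17 − 1.35 = -18.35 dBV.

-18.35 dBV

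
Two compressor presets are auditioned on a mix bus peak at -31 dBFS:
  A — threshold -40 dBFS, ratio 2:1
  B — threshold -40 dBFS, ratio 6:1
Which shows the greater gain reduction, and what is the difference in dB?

A: 9 dB over, compressed to 4.5 dB over, so 4.5 dB of GR.
B: 9 dB over, compressed to 1.5 dB over, so 7.5 dB of GR.
B reduces 3 dB more.

B, by 3 dB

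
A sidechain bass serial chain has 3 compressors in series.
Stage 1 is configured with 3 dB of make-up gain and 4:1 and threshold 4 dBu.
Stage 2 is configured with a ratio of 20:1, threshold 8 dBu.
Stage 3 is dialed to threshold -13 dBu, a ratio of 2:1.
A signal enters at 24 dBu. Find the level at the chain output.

-2.4 dBu

Stage 1: 24 dBu is 20 dB over 4 dBu; at 4:1 that becomes 5 dB over, giving 9 dBu; +3 dB make-up → 12 dBu.
Stage 2: overshoot 4 dB → 4/20 = 0.2 dB → 8.2 dBu.
Stage 3: 8.2 dBu is 21.2 dB over -13 dBu; at 2:1 that becomes 10.6 dB over, giving -2.4 dBu.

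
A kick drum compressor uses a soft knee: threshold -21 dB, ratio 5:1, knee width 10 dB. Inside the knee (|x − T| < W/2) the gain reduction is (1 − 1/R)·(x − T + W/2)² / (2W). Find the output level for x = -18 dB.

x − T + W/2 = -18 − (-21) + 5 = 8.
GR = (1 − 1/5) × 8² / 20 = 0.8 × 64 / 20 = 2.56 dB.
Output = -18 − 2.56 = -20.56 dB.

-20.56 dB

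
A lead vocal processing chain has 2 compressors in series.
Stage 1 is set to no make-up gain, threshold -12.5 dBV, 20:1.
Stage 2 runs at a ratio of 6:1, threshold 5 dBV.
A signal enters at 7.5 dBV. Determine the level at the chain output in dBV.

Stage 1: 7.5 dBV is 20 dB over -12.5 dBV; at 20:1 that becomes 1 dB over, giving -11.5 dBV.
Stage 2: below threshold (-11.5 ≤ 5); passes unchanged; output -11.5 dBV.

-11.5 dBV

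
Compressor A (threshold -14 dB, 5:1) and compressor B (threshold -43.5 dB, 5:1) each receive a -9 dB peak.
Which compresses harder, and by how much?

A: overshoot 5 dB → output overshoot 1 dB → GR 4 dB.
B: overshoot 34.5 dB → output overshoot 6.9 dB → GR 27.6 dB.
B applies 23.6 dB more gain reduction.

B, by 23.6 dB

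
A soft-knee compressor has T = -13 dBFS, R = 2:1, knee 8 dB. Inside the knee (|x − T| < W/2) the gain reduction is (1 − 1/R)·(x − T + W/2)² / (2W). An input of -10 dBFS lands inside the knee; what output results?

-11.53125 dBFS

x − T + W/2 = -10 − (-13) + 4 = 7.
GR = (1 − 1/2) × 7² / 16 = 0.5 × 49 / 16 = 1.53125 dB.
Output = -10 − 1.53125 = -11.53125 dBFS.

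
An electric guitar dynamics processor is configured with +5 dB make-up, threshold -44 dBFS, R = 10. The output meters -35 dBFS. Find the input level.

-4 dBFS

Stripping the +5 dB make-up gives -40 dBFS at the gain stage.
Post-compression overshoot = -40 − (-44) = 4 dB.
Undo the ratio: input overshoot = 4 × 10 = 40 dB, giving input = -4 dBFS.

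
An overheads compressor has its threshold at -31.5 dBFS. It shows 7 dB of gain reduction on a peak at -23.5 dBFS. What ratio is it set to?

8:1

Input overshoot = -23.5 − (-31.5) = 8 dB.
Output overshoot = 8 − 7 = 1 dB.
Ratio = input overshoot / output overshoot = 8 / 1 = 8.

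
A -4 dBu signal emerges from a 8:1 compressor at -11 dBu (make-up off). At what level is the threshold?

Gain reduction = -4 − (-11) = 7 dB; output overshoot = GR / (R − 1) = 7 / 7 = 1 dB.
Threshold = output − output overshoot = -11 − 1 = -12 dBu.

-12 dBu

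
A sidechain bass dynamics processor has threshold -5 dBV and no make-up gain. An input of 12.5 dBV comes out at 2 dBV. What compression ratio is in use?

2.5:1

Input overshoot = 12.5 − (-5) = 17.5 dB; output overshoot = 2 − (-5) = 7 dB.
Ratio = 17.5 / 7 = 2.5.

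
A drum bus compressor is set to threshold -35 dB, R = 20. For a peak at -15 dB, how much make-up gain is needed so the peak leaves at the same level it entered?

19 dB

The peak compresses to -35 + 20/20 = -34 dB.
To reach -15 dB requires -15 − (-34) = 19 dB of make-up.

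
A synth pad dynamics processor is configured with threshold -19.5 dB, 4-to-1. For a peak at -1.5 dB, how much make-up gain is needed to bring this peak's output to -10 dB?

Without make-up, output = threshold + overshoot/4 = -19.5 + 4.5 = -15 dB.
Gap to target: 5 dB.

5 dB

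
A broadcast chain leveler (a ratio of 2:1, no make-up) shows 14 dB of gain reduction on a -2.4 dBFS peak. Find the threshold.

Let T be the threshold. Output overshoot = (input overshoot)/R, so -16.4 − T = (-2.4 − T)/2.
2·(-16.4 − T) = -2.4 − T → 1·T = -32.8 − (-2.4) = -30.4.
T = -30.4/1 = -30.4 dBFS.

-30.4 dBFS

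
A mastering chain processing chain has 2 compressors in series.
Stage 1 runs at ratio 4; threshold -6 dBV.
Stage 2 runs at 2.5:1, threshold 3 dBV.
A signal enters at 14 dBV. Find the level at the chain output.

Stage 1: 20 dB above -6 dBV, reduced 4:1 to 5 dB above → -1 dBV.
Stage 2: -1 dBV is at or below the 3 dBV threshold — no compression; output -1 dBV.

-1 dBV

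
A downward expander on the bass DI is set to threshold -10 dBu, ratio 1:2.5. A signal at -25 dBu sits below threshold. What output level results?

-47.5 dBu

The input is 15 dB below the -10 dBu threshold.
A 1:2.5 expander multiplies undershoot by 2.5: 15 × 2.5 = 37.5 dB below threshold.
Output = -10 − 37.5 = -47.5 dBu.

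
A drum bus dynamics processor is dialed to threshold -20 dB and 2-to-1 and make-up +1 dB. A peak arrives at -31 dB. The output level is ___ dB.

-30 dB

-31 dB is 11 dB below the -20 dB threshold, so no gain reduction is applied.
Make-up gain adds 1 dB: -31 + 1 = -30 dB.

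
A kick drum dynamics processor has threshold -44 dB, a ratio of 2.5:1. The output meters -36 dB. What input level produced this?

-24 dB

That's 8 dB above the -44 dB threshold.
Input overshoot = R × output overshoot = 20 dB → input = -44 + 20 = -24 dB.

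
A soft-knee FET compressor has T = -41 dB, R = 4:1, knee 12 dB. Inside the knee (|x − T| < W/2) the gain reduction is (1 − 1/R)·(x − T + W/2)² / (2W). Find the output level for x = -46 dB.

x − T + W/2 = -46 − (-41) + 6 = 1.
GR = (1 − 1/4) × 1² / 24 = 0.75 × 1 / 24 = 0.03125 dB.
Output = -46 − 0.03125 = -46.03125 dB.

-46.03125 dB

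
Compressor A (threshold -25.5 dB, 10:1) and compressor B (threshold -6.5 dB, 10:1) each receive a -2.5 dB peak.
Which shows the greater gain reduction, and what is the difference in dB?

A: GR = 23 − 23/10 = 20.7 dB.
B: GR = 4 − 4/10 = 3.6 dB.
A reduces 17.1 dB more.

A, by 17.1 dB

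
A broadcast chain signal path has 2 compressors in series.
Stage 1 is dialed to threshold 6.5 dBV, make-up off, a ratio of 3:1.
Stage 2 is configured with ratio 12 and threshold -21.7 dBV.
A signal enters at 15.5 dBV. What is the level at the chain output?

Stage 1: 9 dB above 6.5 dBV, reduced 3:1 to 3 dB above → 9.5 dBV.
Stage 2: 9.5 dBV is 31.2 dB over -21.7 dBV; at 12:1 that becomes 2.6 dB over, giving -19.1 dBV.

-19.1 dBV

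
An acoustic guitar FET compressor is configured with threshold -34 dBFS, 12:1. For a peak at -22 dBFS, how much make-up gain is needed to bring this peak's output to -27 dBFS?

6 dB

Without make-up, output = threshold + overshoot/12 = -34 + 1 = -33 dBFS.
Gap to target: 6 dB.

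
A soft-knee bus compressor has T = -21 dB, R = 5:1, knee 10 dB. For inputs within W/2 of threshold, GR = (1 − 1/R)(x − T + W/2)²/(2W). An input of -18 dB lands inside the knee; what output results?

-20.56 dB

x − T + W/2 = -18 − (-21) + 5 = 8.
GR = (1 − 1/5) × 8² / 20 = 0.8 × 64 / 20 = 2.56 dB.
Output = -18 − 2.56 = -20.56 dB.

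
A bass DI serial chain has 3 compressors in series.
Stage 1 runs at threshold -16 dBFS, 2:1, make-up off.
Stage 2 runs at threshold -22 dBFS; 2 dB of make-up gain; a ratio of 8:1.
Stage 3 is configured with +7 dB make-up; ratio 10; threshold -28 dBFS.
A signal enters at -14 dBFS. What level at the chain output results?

-20.1125 dBFS

Stage 1: overshoot 2 dB → 2/2 = 1 dB → -15 dBFS.
Stage 2: -15 dBFS is 7 dB over -22 dBFS; at 8:1 that becomes 0.875 dB over, giving -21.125 dBFS; +2 dB make-up → -19.125 dBFS.
Stage 3: 8.875 dB above -28 dBFS, reduced 10:1 to 0.8875 dB above → -27.1125 dBFS; +7 dB make-up → -20.1125 dBFS.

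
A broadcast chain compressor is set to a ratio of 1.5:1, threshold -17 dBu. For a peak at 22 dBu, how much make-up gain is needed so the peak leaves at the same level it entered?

The peak compresses to -17 + 39/1.5 = 9 dBu.
To reach 22 dBu requires 22 − 9 = 13 dB of make-up.

13 dB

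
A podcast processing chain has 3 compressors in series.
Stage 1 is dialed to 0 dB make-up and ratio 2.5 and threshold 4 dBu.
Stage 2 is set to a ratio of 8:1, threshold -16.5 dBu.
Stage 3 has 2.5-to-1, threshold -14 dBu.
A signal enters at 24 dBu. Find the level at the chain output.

-13.575 dBu

Stage 1: 24 dBu is 20 dB over 4 dBu; at 2.5:1 that becomes 8 dB over, giving 12 dBu.
Stage 2: 12 dBu is 28.5 dB over -16.5 dBu; at 8:1 that becomes 3.5625 dB over, giving -12.9375 dBu.
Stage 3: overshoot 1.0625 dB → 1.0625/2.5 = 0.425 dB → -13.575 dBu.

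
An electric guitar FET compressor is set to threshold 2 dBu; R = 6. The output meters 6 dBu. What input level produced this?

That's 4 dB above the 2 dBu threshold.
Before 6:1 compression the overshoot was 4 × 6 = 24 dB, so input = 2 + 24 = 26 dBu.

26 dBu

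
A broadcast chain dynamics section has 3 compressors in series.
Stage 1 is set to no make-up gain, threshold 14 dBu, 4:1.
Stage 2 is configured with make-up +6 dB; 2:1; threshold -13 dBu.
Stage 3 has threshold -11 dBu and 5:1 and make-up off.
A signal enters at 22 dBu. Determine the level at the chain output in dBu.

-7.3 dBu

Stage 1: 22 dBu is 8 dB over 14 dBu; at 4:1 that becomes 2 dB over, giving 16 dBu.
Stage 2: 16 dBu is 29 dB over -13 dBu; at 2:1 that becomes 14.5 dB over, giving 1.5 dBu; +6 dB make-up → 7.5 dBu.
Stage 3: 7.5 dBu is 18.5 dB over -11 dBu; at 5:1 that becomes 3.7 dB over, giving -7.3 dBu.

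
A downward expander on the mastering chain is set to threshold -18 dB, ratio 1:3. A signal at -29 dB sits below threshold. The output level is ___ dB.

Undershoot = (-18) − (-29) = 11 dB.
At 1:3, that expands to 33 dB under threshold.
Output = -18 − 33 = -51 dB.

-51 dB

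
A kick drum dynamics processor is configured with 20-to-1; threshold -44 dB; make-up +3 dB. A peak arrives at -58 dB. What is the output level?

-55 dB

-58 dB is 14 dB below the -44 dB threshold, so no gain reduction is applied.
Make-up gain adds 3 dB: -58 + 3 = -55 dB.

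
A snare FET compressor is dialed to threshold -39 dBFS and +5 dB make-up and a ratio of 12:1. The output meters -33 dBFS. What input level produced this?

-27 dBFS

Remove make-up: -33 − 5 = -38 dBFS.
Post-compression overshoot = -38 − (-39) = 1 dB.
Undo the ratio: input overshoot = 1 × 12 = 12 dB, giving input = -27 dBFS.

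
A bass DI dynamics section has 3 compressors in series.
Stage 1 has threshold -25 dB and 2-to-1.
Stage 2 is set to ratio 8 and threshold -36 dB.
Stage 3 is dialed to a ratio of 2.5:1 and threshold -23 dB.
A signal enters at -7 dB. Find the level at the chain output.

Stage 1: overshoot 18 dB → 18/2 = 9 dB → -16 dB.
Stage 2: 20 dB above -36 dB, reduced 8:1 to 2.5 dB above → -33.5 dB.
Stage 3: below threshold (-33.5 ≤ -23); passes unchanged; output -33.5 dB.

-33.5 dB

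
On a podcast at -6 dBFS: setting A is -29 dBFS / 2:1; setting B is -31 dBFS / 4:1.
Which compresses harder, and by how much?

B, by 7.25 dB

A: overshoot 23 dB → output overshoot 11.5 dB → GR 11.5 dB.
B: overshoot 25 dB → output overshoot 6.25 dB → GR 18.75 dB.
Difference: 7.25 dB in favour of B.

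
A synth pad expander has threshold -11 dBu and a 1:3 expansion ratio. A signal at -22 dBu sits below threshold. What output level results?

-44 dBu

Undershoot = (-11) − (-22) = 11 dB.
At 1:3, that expands to 33 dB under threshold.
Output = -11 − 33 = -44 dBu.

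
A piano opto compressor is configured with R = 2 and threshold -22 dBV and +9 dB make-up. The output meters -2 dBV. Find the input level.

Stripping the +9 dB make-up gives -11 dBV at the gain stage.
That's 11 dB above the -22 dBV threshold.
Input overshoot = R × output overshoot = 22 dB → input = -22 + 22 = 0 dBV.

0 dBV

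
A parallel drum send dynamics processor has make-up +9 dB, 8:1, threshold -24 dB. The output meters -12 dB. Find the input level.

Remove make-up: -12 − 9 = -21 dB.
The compressed level sits -21 − (-24) = 3 dB over threshold.
Before 8:1 compression the overshoot was 3 × 8 = 24 dB, so input = -24 + 24 = 0 dB.

0 dB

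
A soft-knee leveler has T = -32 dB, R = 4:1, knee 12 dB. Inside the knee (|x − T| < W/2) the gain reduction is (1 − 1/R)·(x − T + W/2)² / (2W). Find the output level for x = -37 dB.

-37.03125 dB

x − T + W/2 = -37 − (-32) + 6 = 1.
GR = (1 − 1/4) × 1² / 24 = 0.75 × 1 / 24 = 0.03125 dB.
Output = -37 − 0.03125 = -37.03125 dB.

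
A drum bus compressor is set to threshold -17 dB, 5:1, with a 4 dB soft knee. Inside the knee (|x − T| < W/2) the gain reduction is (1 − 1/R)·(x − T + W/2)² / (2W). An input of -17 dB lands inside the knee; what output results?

-17.4 dB

x − T + W/2 = -17 − (-17) + 2 = 2.
GR = (1 − 1/5) × 2² / 8 = 0.8 × 4 / 8 = 0.4 dB.
Output = -17 − 0.4 = -17.4 dB.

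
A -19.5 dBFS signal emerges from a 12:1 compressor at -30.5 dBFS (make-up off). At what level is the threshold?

-31.5 dBFS

Let T be the threshold. Output overshoot = (input overshoot)/R, so -30.5 − T = (-19.5 − T)/12.
12·(-30.5 − T) = -19.5 − T → 11·T = -366 − (-19.5) = -346.5.
T = -346.5/11 = -31.5 dBFS.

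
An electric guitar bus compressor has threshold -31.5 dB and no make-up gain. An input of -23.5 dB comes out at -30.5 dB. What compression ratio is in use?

8:1

Input overshoot = -23.5 − (-31.5) = 8 dB; output overshoot = -30.5 − (-31.5) = 1 dB.
Ratio = 8 / 1 = 8.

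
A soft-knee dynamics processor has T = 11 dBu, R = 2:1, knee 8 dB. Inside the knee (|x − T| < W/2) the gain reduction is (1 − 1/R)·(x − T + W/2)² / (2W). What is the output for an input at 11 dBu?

10.5 dBu

x − T + W/2 = 11 − 11 + 4 = 4.
GR = (1 − 1/2) × 4² / 16 = 0.5 × 16 / 16 = 0.5 dB.
Output = 11 − 0.5 = 10.5 dBu.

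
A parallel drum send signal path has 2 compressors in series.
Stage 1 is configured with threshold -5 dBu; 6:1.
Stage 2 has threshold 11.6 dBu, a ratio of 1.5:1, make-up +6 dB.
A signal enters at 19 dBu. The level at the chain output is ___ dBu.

Stage 1: 19 dBu is 24 dB over -5 dBu; at 6:1 that becomes 4 dB over, giving -1 dBu.
Stage 2: -1 dBu ≤ 11.6 dBu, so stage 2 doesn't engage; make-up brings it to 5 dBu.

5 dBu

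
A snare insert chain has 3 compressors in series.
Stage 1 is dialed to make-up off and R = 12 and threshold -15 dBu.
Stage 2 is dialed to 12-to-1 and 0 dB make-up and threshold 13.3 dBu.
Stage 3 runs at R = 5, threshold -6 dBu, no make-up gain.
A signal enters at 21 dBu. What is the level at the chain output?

Stage 1: 21 dBu is 36 dB over -15 dBu; at 12:1 that becomes 3 dB over, giving -12 dBu.
Stage 2: below threshold (-12 ≤ 13.3); passes unchanged; output -12 dBu.
Stage 3: below threshold (-12 ≤ -6); passes unchanged; output -12 dBu.

-12 dBu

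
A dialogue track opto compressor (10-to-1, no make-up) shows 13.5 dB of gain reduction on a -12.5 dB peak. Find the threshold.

-27.5 dB

Let T be the threshold. Output overshoot = (input overshoot)/R, so -26 − T = (-12.5 − T)/10.
10·(-26 − T) = -12.5 − T → 9·T = -260 − (-12.5) = -247.5.
T = -247.5/9 = -27.5 dB.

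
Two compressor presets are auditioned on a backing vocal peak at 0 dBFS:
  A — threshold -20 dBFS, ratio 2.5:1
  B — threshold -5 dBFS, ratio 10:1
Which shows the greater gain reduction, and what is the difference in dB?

A: GR = 20 − 20/2.5 = 12 dB.
B: GR = 5 − 5/10 = 4.5 dB.
Difference: 7.5 dB in favour of A.

A, by 7.5 dB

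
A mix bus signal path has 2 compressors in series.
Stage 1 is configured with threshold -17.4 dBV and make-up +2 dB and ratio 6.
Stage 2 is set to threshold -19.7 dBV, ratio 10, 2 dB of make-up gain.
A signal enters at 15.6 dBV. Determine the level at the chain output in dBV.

-16.72 dBV

Stage 1: 33 dB above -17.4 dBV, reduced 6:1 to 5.5 dB above → -11.9 dBV; +2 dB make-up → -9.9 dBV.
Stage 2: 9.8 dB above -19.7 dBV, reduced 10:1 to 0.98 dB above → -18.72 dBV; +2 dB make-up → -16.72 dBV.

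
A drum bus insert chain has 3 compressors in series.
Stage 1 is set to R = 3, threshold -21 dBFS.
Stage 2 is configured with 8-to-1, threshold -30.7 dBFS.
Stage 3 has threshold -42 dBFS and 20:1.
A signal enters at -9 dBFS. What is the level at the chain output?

Stage 1: overshoot 12 dB → 12/3 = 4 dB → -17 dBFS.
Stage 2: 13.7 dB above -30.7 dBFS, reduced 8:1 to 1.7125 dB above → -28.9875 dBFS.
Stage 3: overshoot 13.0125 dB → 13.0125/20 = 0.650625 dB → -41.349375 dBFS.

-41.349375 dBFS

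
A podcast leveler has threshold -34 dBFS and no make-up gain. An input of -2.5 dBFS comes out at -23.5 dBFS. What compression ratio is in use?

3:1

Input overshoot = -2.5 − (-34) = 31.5 dB; output overshoot = -23.5 − (-34) = 10.5 dB.
Ratio = 31.5 / 10.5 = 3.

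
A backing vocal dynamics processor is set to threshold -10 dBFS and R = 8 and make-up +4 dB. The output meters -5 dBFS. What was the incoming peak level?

Remove make-up: -5 − 4 = -9 dBFS.
That's 1 dB above the -10 dBFS threshold.
Undo the ratio: input overshoot = 1 × 8 = 8 dB, giving input = -2 dBFS.

-2 dBFS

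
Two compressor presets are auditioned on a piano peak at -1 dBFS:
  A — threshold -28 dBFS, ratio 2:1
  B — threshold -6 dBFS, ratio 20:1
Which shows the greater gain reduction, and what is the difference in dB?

A: overshoot 27 dB → output overshoot 13.5 dB → GR 13.5 dB.
B: overshoot 5 dB → output overshoot 0.25 dB → GR 4.75 dB.
Difference: 8.75 dB in favour of A.

A, by 8.75 dB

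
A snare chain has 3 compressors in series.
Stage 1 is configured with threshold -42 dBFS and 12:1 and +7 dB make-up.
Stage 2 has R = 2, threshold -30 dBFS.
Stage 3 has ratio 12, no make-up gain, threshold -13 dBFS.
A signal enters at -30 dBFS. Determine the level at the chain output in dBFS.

-34 dBFS

Stage 1: overshoot 12 dB → 12/12 = 1 dB → -41 dBFS; +7 dB make-up → -34 dBFS.
Stage 2: -34 dBFS ≤ -30 dBFS, so stage 2 doesn't engage; output -34 dBFS.
Stage 3: -34 dBFS is at or below the -13 dBFS threshold — no compression; output -34 dBFS.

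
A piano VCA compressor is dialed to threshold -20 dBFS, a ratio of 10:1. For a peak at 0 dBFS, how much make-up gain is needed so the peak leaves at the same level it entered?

18 dB

Without make-up, output = threshold + overshoot/10 = -20 + 2 = -18 dBFS.
Gap to target: 18 dB.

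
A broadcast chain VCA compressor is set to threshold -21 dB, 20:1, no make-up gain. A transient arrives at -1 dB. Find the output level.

-20 dB

The input is 20 dB above the -21 dB threshold.
The 20 dB excess becomes 1 dB after 20:1 reduction.
That puts the output at -20 dB.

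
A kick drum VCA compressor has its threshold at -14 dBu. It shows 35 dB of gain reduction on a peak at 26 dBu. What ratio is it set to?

8:1

Input overshoot = 26 − (-14) = 40 dB.
Output overshoot = 40 − 35 = 5 dB.
Ratio = input overshoot / output overshoot = 40 / 5 = 8.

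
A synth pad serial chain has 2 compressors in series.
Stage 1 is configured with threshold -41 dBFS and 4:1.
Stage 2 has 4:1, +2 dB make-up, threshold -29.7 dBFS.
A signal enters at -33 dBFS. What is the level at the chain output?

Stage 1: -33 dBFS is 8 dB over -41 dBFS; at 4:1 that becomes 2 dB over, giving -39 dBFS.
Stage 2: below threshold (-39 ≤ -29.7); passes unchanged; make-up brings it to -37 dBFS.

-37 dBFS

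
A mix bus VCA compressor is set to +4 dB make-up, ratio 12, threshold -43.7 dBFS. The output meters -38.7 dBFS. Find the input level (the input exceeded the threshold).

-31.7 dBFS

Before make-up, the level was -38.7 − 4 = -42.7 dBFS.
Post-compression overshoot = -42.7 − (-43.7) = 1 dB.
Undo the ratio: input overshoot = 1 × 12 = 12 dB, giving input = -31.7 dBFS.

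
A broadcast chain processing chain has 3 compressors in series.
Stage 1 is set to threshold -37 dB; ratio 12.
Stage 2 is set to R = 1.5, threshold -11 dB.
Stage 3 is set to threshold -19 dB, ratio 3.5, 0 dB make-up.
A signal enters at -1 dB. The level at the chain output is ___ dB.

-34 dB

Stage 1: overshoot 36 dB → 36/12 = 3 dB → -34 dB.
Stage 2: -34 dB is at or below the -11 dB threshold — no compression; output -34 dB.
Stage 3: -34 dB is at or below the -19 dB threshold — no compression; output -34 dB.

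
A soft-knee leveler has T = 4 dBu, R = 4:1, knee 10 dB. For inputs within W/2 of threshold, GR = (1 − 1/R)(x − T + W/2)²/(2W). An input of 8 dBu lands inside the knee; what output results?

4.9625 dBu

x − T + W/2 = 8 − 4 + 5 = 9.
GR = (1 − 1/4) × 9² / 20 = 0.75 × 81 / 20 = 3.0375 dB.
Output = 8 − 3.0375 = 4.9625 dBu.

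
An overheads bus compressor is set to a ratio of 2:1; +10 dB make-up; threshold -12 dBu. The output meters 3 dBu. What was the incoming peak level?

Stripping the +10 dB make-up gives -7 dBu at the gain stage.
The compressed level sits -7 − (-12) = 5 dB over threshold.
Input overshoot = R × output overshoot = 10 dB → input = -12 + 10 = -2 dBu.

-2 dBu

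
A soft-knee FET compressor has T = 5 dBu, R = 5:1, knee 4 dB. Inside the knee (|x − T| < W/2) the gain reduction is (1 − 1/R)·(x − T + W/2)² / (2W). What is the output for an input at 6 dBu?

5.1 dBu

x − T + W/2 = 6 − 5 + 2 = 3.
GR = (1 − 1/5) × 3² / 8 = 0.8 × 9 / 8 = 0.9 dB.
Output = 6 − 0.9 = 5.1 dBu.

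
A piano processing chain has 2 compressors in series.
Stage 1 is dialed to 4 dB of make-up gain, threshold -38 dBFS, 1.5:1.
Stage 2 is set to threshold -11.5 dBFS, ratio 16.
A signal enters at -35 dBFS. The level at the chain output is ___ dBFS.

Stage 1: -35 dBFS is 3 dB over -38 dBFS; at 1.5:1 that becomes 2 dB over, giving -36 dBFS; +4 dB make-up → -32 dBFS.
Stage 2: -32 dBFS is at or below the -11.5 dBFS threshold — no compression; output -32 dBFS.

-32 dBFS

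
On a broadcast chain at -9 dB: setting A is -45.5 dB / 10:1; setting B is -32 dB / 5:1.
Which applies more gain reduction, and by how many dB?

A: GR = 36.5 − 36.5/10 = 32.85 dB.
B: GR = 23 − 23/5 = 18.4 dB.
A reduces 14.45 dB more.

A, by 14.45 dB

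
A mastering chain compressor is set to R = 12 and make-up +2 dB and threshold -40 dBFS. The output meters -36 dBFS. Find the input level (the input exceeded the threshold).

Before make-up, the level was -36 − 2 = -38 dBFS.
The compressed level sits -38 − (-40) = 2 dB over threshold.
Before 12:1 compression the overshoot was 2 × 12 = 24 dB, so input = -40 + 24 = -16 dBFS.

-16 dBFS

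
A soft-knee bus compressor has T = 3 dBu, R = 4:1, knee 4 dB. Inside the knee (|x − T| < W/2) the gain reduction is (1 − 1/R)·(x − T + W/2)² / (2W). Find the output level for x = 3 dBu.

x − T + W/2 = 3 − 3 + 2 = 2.
GR = (1 − 1/4) × 2² / 8 = 0.75 × 4 / 8 = 0.375 dB.
Output = 3 − 0.375 = 2.625 dBu.

2.625 dBu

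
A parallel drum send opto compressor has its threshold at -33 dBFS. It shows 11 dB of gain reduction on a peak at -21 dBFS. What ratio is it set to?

12:1

Input overshoot = -21 − (-33) = 12 dB.
Output overshoot = 12 − 11 = 1 dB.
Ratio = input overshoot / output overshoot = 12 / 1 = 12.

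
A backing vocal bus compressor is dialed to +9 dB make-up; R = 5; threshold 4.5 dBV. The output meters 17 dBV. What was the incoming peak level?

22 dBV

Remove make-up: 17 − 9 = 8 dBV.
That's 3.5 dB above the 4.5 dBV threshold.
Undo the ratio: input overshoot = 3.5 × 5 = 17.5 dB, giving input = 22 dBV.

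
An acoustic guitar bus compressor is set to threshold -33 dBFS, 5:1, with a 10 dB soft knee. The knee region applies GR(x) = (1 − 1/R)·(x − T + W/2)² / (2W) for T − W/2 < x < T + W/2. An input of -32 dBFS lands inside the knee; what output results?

-33.44 dBFS

x − T + W/2 = -32 − (-33) + 5 = 6.
GR = (1 − 1/5) × 6² / 20 = 0.8 × 36 / 20 = 1.44 dB.
Output = -32 − 1.44 = -33.44 dBFS.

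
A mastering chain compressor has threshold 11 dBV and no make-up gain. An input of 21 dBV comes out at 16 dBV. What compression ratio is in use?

Input overshoot = 21 − 11 = 10 dB; output overshoot = 16 − 11 = 5 dB.
Ratio = 10 / 5 = 2.

2:1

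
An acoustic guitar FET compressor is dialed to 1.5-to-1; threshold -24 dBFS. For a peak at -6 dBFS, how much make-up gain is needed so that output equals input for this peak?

Overshoot 18 dB → 18/1.5 = 12 dB after compression, so the compressed level is -24 + 12 = -12 dBFS.
Make-up = target − compressed = -6 − (-12) = 6 dB.

6 dB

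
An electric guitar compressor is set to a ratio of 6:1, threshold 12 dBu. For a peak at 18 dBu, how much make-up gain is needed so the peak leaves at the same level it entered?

5 dB

Without make-up, output = threshold + overshoot/6 = 12 + 1 = 13 dBu.
Gap to target: 5 dB.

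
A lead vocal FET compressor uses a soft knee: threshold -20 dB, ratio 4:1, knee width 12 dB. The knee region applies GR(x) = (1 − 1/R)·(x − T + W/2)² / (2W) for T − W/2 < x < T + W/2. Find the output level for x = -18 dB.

-20 dB

x − T + W/2 = -18 − (-20) + 6 = 8.
GR = (1 − 1/4) × 8² / 24 = 0.75 × 64 / 24 = 2 dB.
Output = -18 − 2 = -20 dB.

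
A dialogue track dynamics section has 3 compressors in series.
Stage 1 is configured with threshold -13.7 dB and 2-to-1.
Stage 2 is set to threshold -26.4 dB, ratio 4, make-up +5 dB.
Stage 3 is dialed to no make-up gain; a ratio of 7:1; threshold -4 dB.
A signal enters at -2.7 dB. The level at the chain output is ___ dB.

Stage 1: 11 dB above -13.7 dB, reduced 2:1 to 5.5 dB above → -8.2 dB.
Stage 2: -8.2 dB is 18.2 dB over -26.4 dB; at 4:1 that becomes 4.55 dB over, giving -21.85 dB; +5 dB make-up → -16.85 dB.
Stage 3: below threshold (-16.85 ≤ -4); passes unchanged; output -16.85 dB.

-16.85 dB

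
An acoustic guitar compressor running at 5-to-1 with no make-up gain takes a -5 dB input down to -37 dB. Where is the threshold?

Gain reduction = -5 − (-37) = 32 dB; output overshoot = GR / (R − 1) = 32 / 4 = 8 dB.
Threshold = output − output overshoot = -37 − 8 = -45 dB.

-45 dB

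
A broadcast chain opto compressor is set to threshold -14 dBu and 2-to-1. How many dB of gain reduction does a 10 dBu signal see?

12 dB

The signal is 24 dB above threshold.
After 2:1 compression the overshoot becomes 24/2 = 12 dB.
Gain reduction = 24 − 12 = 12 dB.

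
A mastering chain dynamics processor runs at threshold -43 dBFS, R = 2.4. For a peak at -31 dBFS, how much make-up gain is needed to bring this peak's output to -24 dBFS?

14 dB

Overshoot 12 dB → 12/2.4 = 5 dB after compression, so the compressed level is -43 + 5 = -38 dBFS.
Make-up = target − compressed = -24 − (-38) = 14 dB.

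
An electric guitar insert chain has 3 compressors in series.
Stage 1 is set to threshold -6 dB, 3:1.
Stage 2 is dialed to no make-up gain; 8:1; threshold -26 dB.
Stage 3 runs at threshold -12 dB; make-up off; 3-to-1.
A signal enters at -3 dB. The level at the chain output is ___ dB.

-23.375 dB

Stage 1: overshoot 3 dB → 3/3 = 1 dB → -5 dB.
Stage 2: 21 dB above -26 dB, reduced 8:1 to 2.625 dB above → -23.375 dB.
Stage 3: -23.375 dB ≤ -12 dB, so stage 3 doesn't engage; output -23.375 dB.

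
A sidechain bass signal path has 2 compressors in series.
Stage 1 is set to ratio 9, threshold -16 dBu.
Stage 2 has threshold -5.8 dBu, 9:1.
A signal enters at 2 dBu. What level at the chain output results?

Stage 1: 2 dBu is 18 dB over -16 dBu; at 9:1 that becomes 2 dB over, giving -14 dBu.
Stage 2: below threshold (-14 ≤ -5.8); passes unchanged; output -14 dBu.

-14 dBu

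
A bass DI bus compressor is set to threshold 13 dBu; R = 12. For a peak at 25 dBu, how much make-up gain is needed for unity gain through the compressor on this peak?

11 dB

Without make-up, output = threshold + overshoot/12 = 13 + 1 = 14 dBu.
Gap to target: 11 dB.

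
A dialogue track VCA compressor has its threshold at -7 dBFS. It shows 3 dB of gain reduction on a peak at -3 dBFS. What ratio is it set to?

Input overshoot = -3 − (-7) = 4 dB.
Output overshoot = 4 − 3 = 1 dB.
Ratio = input overshoot / output overshoot = 4 / 1 = 4.

4:1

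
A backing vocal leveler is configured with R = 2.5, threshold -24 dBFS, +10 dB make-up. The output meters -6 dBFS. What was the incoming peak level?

-4 dBFS

Remove make-up: -6 − 10 = -16 dBFS.
The compressed level sits -16 − (-24) = 8 dB over threshold.
Undo the ratio: input overshoot = 8 × 2.5 = 20 dB, giving input = -4 dBFS.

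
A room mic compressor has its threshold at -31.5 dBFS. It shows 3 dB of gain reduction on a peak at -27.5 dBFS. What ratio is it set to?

4:1

Input overshoot = -27.5 − (-31.5) = 4 dB.
Output overshoot = 4 − 3 = 1 dB.
Ratio = input overshoot / output overshoot = 4 / 1 = 4.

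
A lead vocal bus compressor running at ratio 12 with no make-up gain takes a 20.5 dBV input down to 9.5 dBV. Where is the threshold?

Let T be the threshold. Output overshoot = (input overshoot)/R, so 9.5 − T = (20.5 − T)/12.
12·(9.5 − T) = 20.5 − T → 11·T = 114 − 20.5 = 93.5.
T = 93.5/11 = 8.5 dBV.

8.5 dBV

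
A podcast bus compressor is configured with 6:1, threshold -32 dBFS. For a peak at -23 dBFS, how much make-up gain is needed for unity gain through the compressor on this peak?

7.5 dB

Overshoot 9 dB → 9/6 = 1.5 dB after compression, so the compressed level is -32 + 1.5 = -30.5 dBFS.
Make-up = target − compressed = -23 − (-30.5) = 7.5 dB.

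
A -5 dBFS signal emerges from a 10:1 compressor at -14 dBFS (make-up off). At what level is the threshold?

-15 dBFS

Gain reduction = -5 − (-14) = 9 dB; output overshoot = GR / (R − 1) = 9 / 9 = 1 dB.
Threshold = output − output overshoot = -14 − 1 = -15 dBFS.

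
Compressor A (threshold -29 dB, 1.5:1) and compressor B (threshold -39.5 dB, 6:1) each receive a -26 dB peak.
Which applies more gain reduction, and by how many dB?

A: 3 dB over, compressed to 2 dB over, so 1 dB of GR.
B: 13.5 dB over, compressed to 2.25 dB over, so 11.25 dB of GR.
Difference: 10.25 dB in favour of B.

B, by 10.25 dB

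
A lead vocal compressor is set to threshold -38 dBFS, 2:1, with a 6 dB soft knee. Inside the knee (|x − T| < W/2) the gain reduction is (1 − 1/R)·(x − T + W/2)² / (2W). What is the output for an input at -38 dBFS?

-38.375 dBFS

x − T + W/2 = -38 − (-38) + 3 = 3.
GR = (1 − 1/2) × 3² / 12 = 0.5 × 9 / 12 = 0.375 dB.
Output = -38 − 0.375 = -38.375 dBFS.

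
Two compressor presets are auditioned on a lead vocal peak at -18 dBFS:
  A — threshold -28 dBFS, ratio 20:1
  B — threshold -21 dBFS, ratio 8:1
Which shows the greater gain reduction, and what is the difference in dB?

A: overshoot 10 dB → output overshoot 0.5 dB → GR 9.5 dB.
B: overshoot 3 dB → output overshoot 0.375 dB → GR 2.625 dB.
Difference: 6.875 dB in favour of A.

A, by 6.875 dB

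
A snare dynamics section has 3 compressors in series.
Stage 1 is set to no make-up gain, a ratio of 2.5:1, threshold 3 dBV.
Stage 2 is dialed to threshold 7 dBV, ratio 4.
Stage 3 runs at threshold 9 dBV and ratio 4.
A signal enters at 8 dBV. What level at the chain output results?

5 dBV

Stage 1: 5 dB above 3 dBV, reduced 2.5:1 to 2 dB above → 5 dBV.
Stage 2: 5 dBV ≤ 7 dBV, so stage 2 doesn't engage; output 5 dBV.
Stage 3: below threshold (5 ≤ 9); passes unchanged; output 5 dBV.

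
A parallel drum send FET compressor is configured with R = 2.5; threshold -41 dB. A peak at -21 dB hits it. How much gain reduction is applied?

The signal is 20 dB above threshold.
A 2.5:1 ratio leaves 8 dB of that excess.
Gain reduction = 20 − 8 = 12 dB.

12 dB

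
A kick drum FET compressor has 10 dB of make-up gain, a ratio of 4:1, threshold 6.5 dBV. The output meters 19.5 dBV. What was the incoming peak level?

18.5 dBV

Remove make-up: 19.5 − 10 = 9.5 dBV.
That's 3 dB above the 6.5 dBV threshold.
Before 4:1 compression the overshoot was 3 × 4 = 12 dB, so input = 6.5 + 12 = 18.5 dBV.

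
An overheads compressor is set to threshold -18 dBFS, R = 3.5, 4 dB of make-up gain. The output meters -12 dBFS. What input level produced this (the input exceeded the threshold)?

Remove make-up: -12 − 4 = -16 dBFS.
Post-compression overshoot = -16 − (-18) = 2 dB.
Before 3.5:1 compression the overshoot was 2 × 3.5 = 7 dB, so input = -18 + 7 = -11 dBFS.

-11 dBFS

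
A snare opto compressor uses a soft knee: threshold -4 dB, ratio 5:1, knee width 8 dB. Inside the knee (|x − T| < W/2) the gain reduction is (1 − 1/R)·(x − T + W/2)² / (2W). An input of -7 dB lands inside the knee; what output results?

-7.05 dB

x − T + W/2 = -7 − (-4) + 4 = 1.
GR = (1 − 1/5) × 1² / 16 = 0.8 × 1 / 16 = 0.05 dB.
Output = -7 − 0.05 = -7.05 dB.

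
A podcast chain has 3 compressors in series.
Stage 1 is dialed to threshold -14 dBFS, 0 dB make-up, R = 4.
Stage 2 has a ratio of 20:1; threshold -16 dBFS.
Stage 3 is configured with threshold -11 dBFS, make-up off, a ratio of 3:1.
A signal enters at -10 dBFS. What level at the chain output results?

Stage 1: overshoot 4 dB → 4/4 = 1 dB → -13 dBFS.
Stage 2: 3 dB above -16 dBFS, reduced 20:1 to 0.15 dB above → -15.85 dBFS.
Stage 3: -15.85 dBFS ≤ -11 dBFS, so stage 3 doesn't engage; output -15.85 dBFS.

-15.85 dBFS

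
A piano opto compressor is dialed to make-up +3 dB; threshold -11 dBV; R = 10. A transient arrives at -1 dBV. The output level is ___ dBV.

The input is 10 dB above the -11 dBV threshold.
The 10 dB excess becomes 1 dB after 10:1 reduction.
Output = -11 + 1 = -10 dBV; make-up adds 3 dB, giving -7 dBV.

-7 dBV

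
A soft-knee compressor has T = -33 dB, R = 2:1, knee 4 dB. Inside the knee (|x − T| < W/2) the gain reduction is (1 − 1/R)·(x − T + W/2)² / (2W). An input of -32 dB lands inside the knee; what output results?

-32.5625 dB

x − T + W/2 = -32 − (-33) + 2 = 3.
GR = (1 − 1/2) × 3² / 8 = 0.5 × 9 / 8 = 0.5625 dB.
Output = -32 − 0.5625 = -32.5625 dB.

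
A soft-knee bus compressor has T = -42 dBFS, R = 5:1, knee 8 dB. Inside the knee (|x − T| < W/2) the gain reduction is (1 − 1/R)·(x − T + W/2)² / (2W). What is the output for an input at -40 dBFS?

-41.8 dBFS

x − T + W/2 = -40 − (-42) + 4 = 6.
GR = (1 − 1/5) × 6² / 16 = 0.8 × 36 / 16 = 1.8 dB.
Output = -40 − 1.8 = -41.8 dBFS.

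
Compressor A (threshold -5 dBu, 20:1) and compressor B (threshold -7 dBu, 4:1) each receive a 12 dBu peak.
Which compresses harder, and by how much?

A, by 1.9 dB

A: overshoot 17 dB → output overshoot 0.85 dB → GR 16.15 dB.
B: overshoot 19 dB → output overshoot 4.75 dB → GR 14.25 dB.
A reduces 1.9 dB more.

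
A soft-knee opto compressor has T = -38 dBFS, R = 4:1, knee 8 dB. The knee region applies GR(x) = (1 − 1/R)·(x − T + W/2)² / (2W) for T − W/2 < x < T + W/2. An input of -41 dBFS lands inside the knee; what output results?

x − T + W/2 = -41 − (-38) + 4 = 1.
GR = (1 − 1/4) × 1² / 16 = 0.75 × 1 / 16 = 0.046875 dB.
Output = -41 − 0.046875 = -41.046875 dBFS.

-41.046875 dBFS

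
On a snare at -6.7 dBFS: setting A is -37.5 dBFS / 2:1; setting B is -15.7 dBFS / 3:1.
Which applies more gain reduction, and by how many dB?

A: overshoot 30.8 dB → output overshoot 15.4 dB → GR 15.4 dB.
B: overshoot 9 dB → output overshoot 3 dB → GR 6 dB.
Difference: 9.4 dB in favour of A.

A, by 9.4 dB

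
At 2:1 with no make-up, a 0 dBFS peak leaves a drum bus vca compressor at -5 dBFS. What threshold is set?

Gain reduction = 0 − (-5) = 5 dB; output overshoot = GR / (R − 1) = 5 / 1 = 5 dB.
Threshold = output − output overshoot = -5 − 5 = -10 dBFS.

-10 dBFS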